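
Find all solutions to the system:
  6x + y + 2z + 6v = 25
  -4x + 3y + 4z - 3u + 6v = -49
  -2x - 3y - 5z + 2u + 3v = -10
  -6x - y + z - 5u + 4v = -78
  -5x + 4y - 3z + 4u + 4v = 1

Row-reduce the augmented matrix:
R1 ← R1 / (6).
R2 ← R2 + 4·R1.
R3 ← R3 + 2·R1.
R4 ← R4 + 6·R1.
R5 ← R5 + 5·R1.
R2 ← R2 / (11/3).
R1 ← R1 − 1/6·R2.
R3 ← R3 + 8/3·R2.
R5 ← R5 − 29/6·R2.
R3 ← R3 / (-5/11).
R1 ← R1 − 1/11·R3.
R2 ← R2 − 16/11·R3.
R4 ← R4 − 3·R3.
R5 ← R5 + 92/11·R3.
R4 ← R4 / (-31/5).
R1 ← R1 − 1/10·R4.
R2 ← R2 + 7/5·R4.
R3 ← R3 − 2/5·R4.
R5 ← R5 − 113/10·R4.
R5 ← R5 / (-3977/62).
R1 ← R1 − 277/62·R5.
R2 ← R2 − 665/31·R5.
R3 ← R3 + 655/31·R5.
R4 ← R4 + 455/31·R5.
Reading off the reduced rows gives x = 6, y = 3, z = -1, u = 6, v = -2.

x = 6, y = 3, z = -1, u = 6, v = -2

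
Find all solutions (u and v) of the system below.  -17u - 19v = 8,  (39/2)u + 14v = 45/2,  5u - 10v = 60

Row-reduce:
R1 ← R1 / (-17).
R2 ← R2 − 39/2·R1.
R3 ← R3 − 5·R1.
R2 ← R2 / (-265/34).
R1 ← R1 − 19/17·R2.
R3 ← R3 + 265/17·R2.
Row 3 reduces to 0 = -1, a contradiction. The system is inconsistent.

no solution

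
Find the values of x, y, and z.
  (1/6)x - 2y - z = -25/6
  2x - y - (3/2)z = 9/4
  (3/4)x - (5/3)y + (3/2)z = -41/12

x = 2, y = 5/2, z = -1/2

Row-reduce the augmented matrix:
R1 ← R1 / (1/6).
R2 ← R2 − 2·R1.
R3 ← R3 − 3/4·R1.
R2 ← R2 / (23).
R1 ← R1 + 12·R2.
R3 ← R3 − 22/3·R2.
R3 ← R3 / (61/23).
R1 ← R1 + 12/23·R3.
R2 ← R2 − 21/46·R3.
Reading off the reduced rows gives x = 2, y = 5/2, z = -1/2.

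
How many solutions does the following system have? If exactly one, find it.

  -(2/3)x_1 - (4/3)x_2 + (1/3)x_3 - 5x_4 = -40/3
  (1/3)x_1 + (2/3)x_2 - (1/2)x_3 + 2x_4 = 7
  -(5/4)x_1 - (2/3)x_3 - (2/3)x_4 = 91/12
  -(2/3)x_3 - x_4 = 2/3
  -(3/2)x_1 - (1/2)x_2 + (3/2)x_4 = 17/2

x_1 = -5, x_2 = 4, x_3 = -4, x_4 = 2

Row-reduce the augmented matrix:
R1 ← R1 / (-2/3).
R2 ← R2 − 1/3·R1.
R3 ← R3 + 5/4·R1.
R5 ← R5 + 3/2·R1.
Swap R2 and R3.
R2 ← R2 / (5/2).
R1 ← R1 − 2·R2.
R5 ← R5 − 5/2·R2.
R3 ← R3 / (-1/3).
R1 ← R1 − 8/15·R3.
R2 ← R2 + 31/60·R3.
R4 ← R4 + 2/3·R3.
R5 ← R5 − 13/24·R3.
Swap R4 and R5.
R4 ← R4 / (155/48).
R1 ← R1 + 4/15·R4.
R2 ← R2 − 511/120·R4.
R3 ← R3 − 3/2·R4.
R5 reduces to 0 = 0, so the extra equation is consistent.
Reading off the reduced rows gives x_1 = -5, x_2 = 4, x_3 = -4, x_4 = 2.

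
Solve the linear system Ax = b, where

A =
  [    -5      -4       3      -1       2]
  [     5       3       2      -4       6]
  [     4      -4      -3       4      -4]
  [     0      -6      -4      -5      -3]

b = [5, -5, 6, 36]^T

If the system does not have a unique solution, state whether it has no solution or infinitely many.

infinitely many solutions

Row-reduce:
R1 ← R1 / (-5).
R2 ← R2 − 5·R1.
R3 ← R3 − 4·R1.
R2 ← R2 / (-1).
R1 ← R1 − 4/5·R2.
R3 ← R3 + 36/5·R2.
R4 ← R4 + 6·R2.
R3 ← R3 / (-183/5).
R1 ← R1 − 17/5·R3.
R2 ← R2 + 5·R3.
R4 ← R4 + 34·R3.
R4 ← R4 / (-2089/183).
R1 ← R1 + 29/183·R4.
R2 ← R2 + 65/183·R4.
R3 ← R3 + 196/183·R4.
Rank is 4 with 5 unknowns, leaving x_5 free.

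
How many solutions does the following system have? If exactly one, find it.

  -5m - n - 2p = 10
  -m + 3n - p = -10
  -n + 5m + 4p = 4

m = -3, n = -3, p = 4

Row-reduce the augmented matrix:
R1 ← R1 / (-5).
R2 ← R2 + 1·R1.
R3 ← R3 − 5·R1.
R2 ← R2 / (16/5).
R1 ← R1 − 1/5·R2.
R3 ← R3 + 2·R2.
R3 ← R3 / (13/8).
R1 ← R1 − 7/16·R3.
R2 ← R2 + 3/16·R3.
Reading off the reduced rows gives m = -3, n = -3, p = 4.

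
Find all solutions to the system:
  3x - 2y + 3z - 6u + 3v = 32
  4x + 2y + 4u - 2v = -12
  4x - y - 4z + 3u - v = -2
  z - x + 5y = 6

infinitely many solutions

Row-reduce:
R1 ← R1 / (3).
R2 ← R2 − 4·R1.
R3 ← R3 − 4·R1.
R4 ← R4 + 1·R1.
R2 ← R2 / (14/3).
R1 ← R1 + 2/3·R2.
R3 ← R3 − 5/3·R2.
R4 ← R4 − 13/3·R2.
R3 ← R3 / (-46/7).
R1 ← R1 − 3/7·R3.
R2 ← R2 + 6/7·R3.
R4 ← R4 − 40/7·R3.
R4 ← R4 / (-168/23).
R1 ← R1 − 7/46·R4.
R2 ← R2 − 39/23·R4.
R3 ← R3 + 47/46·R4.
Rank is 4 with 5 unknowns, leaving v free.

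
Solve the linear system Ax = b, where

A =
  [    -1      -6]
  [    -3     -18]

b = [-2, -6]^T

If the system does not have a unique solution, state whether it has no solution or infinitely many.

Row-reduce:
R1 ← R1 / (-1).
R2 ← R2 + 3·R1.
Rank is 1 with 2 unknowns, leaving x_2 free.

infinitely many solutions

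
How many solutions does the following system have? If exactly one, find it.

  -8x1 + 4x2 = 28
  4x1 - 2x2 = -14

infinitely many solutions

Row-reduce:
R1 ← R1 / (-8).
R2 ← R2 − 4·R1.
Rank is 1 with 2 unknowns, leaving x2 free.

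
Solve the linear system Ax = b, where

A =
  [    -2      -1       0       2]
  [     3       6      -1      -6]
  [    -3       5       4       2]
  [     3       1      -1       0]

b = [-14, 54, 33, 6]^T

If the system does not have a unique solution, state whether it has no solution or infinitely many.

Row-reduce the augmented matrix:
R1 ← R1 / (-2).
R2 ← R2 − 3·R1.
R3 ← R3 + 3·R1.
R4 ← R4 − 3·R1.
R2 ← R2 / (9/2).
R1 ← R1 − 1/2·R2.
R3 ← R3 − 13/2·R2.
R4 ← R4 + 1/2·R2.
R3 ← R3 / (49/9).
R1 ← R1 − 1/9·R3.
R2 ← R2 + 2/9·R3.
R4 ← R4 + 10/9·R3.
R4 ← R4 / (164/49).
R1 ← R1 + 36/49·R4.
R2 ← R2 + 26/49·R4.
R3 ← R3 − 30/49·R4.
Reading off the reduced rows gives x_1 = 1, x_2 = 6, x_3 = 3, x_4 = -3.

x_1 = 1, x_2 = 6, x_3 = 3, x_4 = -3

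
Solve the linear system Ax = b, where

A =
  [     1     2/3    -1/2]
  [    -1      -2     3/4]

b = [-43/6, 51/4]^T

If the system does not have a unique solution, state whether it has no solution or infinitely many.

Row-reduce:
R2 ← R2 + 1·R1.
R2 ← R2 / (-4/3).
R1 ← R1 − 2/3·R2.
Rank is 2 with 3 unknowns, leaving x_3 free.

infinitely many solutions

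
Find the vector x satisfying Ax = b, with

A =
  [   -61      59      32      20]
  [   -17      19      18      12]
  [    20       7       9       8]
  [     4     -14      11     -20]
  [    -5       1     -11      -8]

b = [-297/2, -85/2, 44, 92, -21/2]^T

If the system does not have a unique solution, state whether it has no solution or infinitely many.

Row-reduce the augmented matrix:
R1 ← R1 / (-61).
R2 ← R2 + 17·R1.
R3 ← R3 − 20·R1.
R4 ← R4 − 4·R1.
R5 ← R5 + 5·R1.
R2 ← R2 / (156/61).
R1 ← R1 + 59/61·R2.
R3 ← R3 − 1607/61·R2.
R4 ← R4 + 618/61·R2.
R5 ← R5 + 234/61·R2.
R3 ← R3 / (-5777/78).
R1 ← R1 − 227/78·R3.
R2 ← R2 − 277/78·R3.
R4 ← R4 − 638/13·R3.
R4 ← R4 / (-2992/109).
R1 ← R1 − 8/109·R4.
R2 ← R2 − 4/109·R4.
R3 ← R3 − 76/109·R4.
R5 reduces to 0 = 0, so the extra equation is consistent.
Reading off the reduced rows gives x_1 = 5/2, x_2 = 0, x_3 = 2, x_4 = -3.

x_1 = 5/2, x_2 = 0, x_3 = 2, x_4 = -3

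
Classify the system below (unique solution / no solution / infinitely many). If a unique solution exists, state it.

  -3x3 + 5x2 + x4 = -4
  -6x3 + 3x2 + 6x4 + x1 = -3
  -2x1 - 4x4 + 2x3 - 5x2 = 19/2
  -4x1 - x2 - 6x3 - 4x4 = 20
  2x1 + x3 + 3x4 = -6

Row-reduce:
Swap R1 and R2.
R3 ← R3 + 2·R1.
R4 ← R4 + 4·R1.
R5 ← R5 − 2·R1.
R2 ← R2 / (5).
R1 ← R1 − 3·R2.
R3 ← R3 − 1·R2.
R4 ← R4 − 11·R2.
R5 ← R5 + 6·R2.
R3 ← R3 / (-47/5).
R1 ← R1 + 21/5·R3.
R2 ← R2 + 3/5·R3.
R4 ← R4 + 117/5·R3.
R5 ← R5 − 47/5·R3.
R4 ← R4 / (-76/47).
R1 ← R1 − 90/47·R4.
R2 ← R2 + 14/47·R4.
R3 ← R3 + 39/47·R4.
Row 5 reduces to 0 = -1/2, a contradiction. The system is inconsistent.

no solution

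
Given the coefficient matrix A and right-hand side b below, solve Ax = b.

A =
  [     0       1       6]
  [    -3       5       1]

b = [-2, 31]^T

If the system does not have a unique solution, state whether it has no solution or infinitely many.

infinitely many solutions

Row-reduce:
Swap R1 and R2.
R1 ← R1 / (-3).
R1 ← R1 + 5/3·R2.
Rank is 2 with 3 unknowns, leaving x_3 free.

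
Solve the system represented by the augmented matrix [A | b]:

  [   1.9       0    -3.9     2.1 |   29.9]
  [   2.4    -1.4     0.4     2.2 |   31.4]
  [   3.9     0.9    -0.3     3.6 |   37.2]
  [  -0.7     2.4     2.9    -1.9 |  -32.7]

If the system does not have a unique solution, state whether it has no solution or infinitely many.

Row-reduce the augmented matrix:
R1 ← R1 / (19/10).
R2 ← R2 − 12/5·R1.
R3 ← R3 − 39/10·R1.
R4 ← R4 + 7/10·R1.
R2 ← R2 / (-7/5).
R3 ← R3 − 9/10·R2.
R4 ← R4 − 12/5·R2.
R3 ← R3 / (7401/665).
R1 ← R1 + 39/19·R3.
R2 ← R2 + 506/133·R3.
R4 ← R4 − 1409/133·R3.
R4 ← R4 / (-2341/2467).
R1 ← R1 − 2271/2467·R4.
R2 ← R2 + 47/2467·R4.
R3 ← R3 + 222/2467·R4.
Reading off the reduced rows gives x_1 = 5, x_2 = -5, x_3 = -2, x_4 = 6.

x_1 = 5, x_2 = -5, x_3 = -2, x_4 = 6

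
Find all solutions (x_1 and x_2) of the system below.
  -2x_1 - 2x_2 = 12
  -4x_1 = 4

x_1 = -1, x_2 = -5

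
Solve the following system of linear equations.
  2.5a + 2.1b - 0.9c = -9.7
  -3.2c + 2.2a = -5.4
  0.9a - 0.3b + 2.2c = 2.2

Row-reduce the augmented matrix:
R1 ← R1 / (5/2).
R2 ← R2 − 11/5·R1.
R3 ← R3 − 9/10·R1.
R2 ← R2 / (-231/125).
R1 ← R1 − 21/25·R2.
R3 ← R3 + 132/125·R2.
R3 ← R3 / (39/10).
R1 ← R1 + 16/11·R3.
R2 ← R2 − 43/33·R3.
Reading off the reduced rows gives a = -1, b = -3, c = 1.

a = -1, b = -3, c = 1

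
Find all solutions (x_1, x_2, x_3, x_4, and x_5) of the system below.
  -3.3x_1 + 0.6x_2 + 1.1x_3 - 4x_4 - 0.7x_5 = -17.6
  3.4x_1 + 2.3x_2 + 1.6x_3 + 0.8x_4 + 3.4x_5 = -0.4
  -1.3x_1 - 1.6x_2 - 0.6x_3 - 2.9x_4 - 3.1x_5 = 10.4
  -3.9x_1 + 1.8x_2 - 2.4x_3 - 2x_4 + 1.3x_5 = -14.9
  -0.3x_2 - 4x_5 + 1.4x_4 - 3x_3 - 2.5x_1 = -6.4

Row-reduce the augmented matrix:
R1 ← R1 / (-33/10).
R2 ← R2 − 17/5·R1.
R3 ← R3 + 13/10·R1.
R4 ← R4 + 39/10·R1.
R5 ← R5 + 5/2·R1.
R2 ← R2 / (321/110).
R1 ← R1 + 2/11·R2.
R3 ← R3 + 101/55·R2.
R4 ← R4 − 12/11·R2.
R5 ← R5 + 83/110·R2.
R3 ← R3 / (6613/9630).
R1 ← R1 + 157/963·R3.
R2 ← R2 − 902/963·R3.
R4 ← R4 + 15157/3210·R3.
R5 ← R5 + 30109/9630·R3.
R4 ← R4 / (-1290023/66130).
R1 ← R1 − 1287/6613·R4.
R2 ← R2 − 23270/6613·R4.
R3 ← R3 + 32879/6613·R4.
R5 ← R5 + 791803/66130·R4.
R5 ← R5 / (-49623869/12900230).
R1 ← R1 − 53995/1290023·R5.
R2 ← R2 − 1627800/1290023·R5.
R3 ← R3 − 1326/26327·R5.
R4 ← R4 − 443246/1290023·R5.
Reading off the reduced rows gives x_1 = 6, x_2 = -6, x_3 = -5, x_4 = -3, x_5 = 1.

x_1 = 6, x_2 = -6, x_3 = -5, x_4 = -3, x_5 = 1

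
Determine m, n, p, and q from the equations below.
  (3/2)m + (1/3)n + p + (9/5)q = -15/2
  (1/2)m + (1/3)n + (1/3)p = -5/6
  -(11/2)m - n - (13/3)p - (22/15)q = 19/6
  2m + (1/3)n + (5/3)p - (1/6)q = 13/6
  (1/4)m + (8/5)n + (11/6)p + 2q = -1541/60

m = 5, n = -6, p = -4, q = -5

Row-reduce the augmented matrix:
R1 ← R1 / (3/2).
R2 ← R2 − 1/2·R1.
R3 ← R3 + 11/2·R1.
R4 ← R4 − 2·R1.
R5 ← R5 − 1/4·R1.
R2 ← R2 / (2/9).
R1 ← R1 − 2/9·R2.
R3 ← R3 − 2/9·R2.
R4 ← R4 + 1/9·R2.
R5 ← R5 − 139/90·R2.
R3 ← R3 / (-2/3).
R1 ← R1 − 2/3·R3.
R4 ← R4 − 1/3·R3.
R5 ← R5 − 5/3·R3.
Swap R4 and R5.
R4 ← R4 / (6061/300).
R1 ← R1 − 113/15·R4.
R2 ← R2 + 27/10·R4.
R3 ← R3 + 43/5·R4.
R5 reduces to 0 = 0, so the extra equation is consistent.
Reading off the reduced rows gives m = 5, n = -6, p = -4, q = -5.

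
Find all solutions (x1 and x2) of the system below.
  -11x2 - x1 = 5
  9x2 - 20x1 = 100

x1 = -5, x2 = 0

From equation 1: x1 = -5 − 11·x2.
Substitute into equation 2 and solve: x2 = 0.
Then x1 = -5.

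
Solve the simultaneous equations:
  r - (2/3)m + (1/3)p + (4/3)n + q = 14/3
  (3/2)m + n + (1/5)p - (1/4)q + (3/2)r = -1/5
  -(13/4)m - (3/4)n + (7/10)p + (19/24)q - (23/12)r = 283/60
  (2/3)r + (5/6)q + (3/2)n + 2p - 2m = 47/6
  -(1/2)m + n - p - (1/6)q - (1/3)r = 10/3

no solution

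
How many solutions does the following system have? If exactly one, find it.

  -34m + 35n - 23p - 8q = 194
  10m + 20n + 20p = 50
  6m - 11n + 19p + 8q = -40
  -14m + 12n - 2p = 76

Row-reduce:
R1 ← R1 / (-34).
R2 ← R2 − 10·R1.
R3 ← R3 − 6·R1.
R4 ← R4 + 14·R1.
R2 ← R2 / (515/17).
R1 ← R1 + 35/34·R2.
R3 ← R3 + 82/17·R2.
R4 ← R4 + 41/17·R2.
R3 ← R3 / (1756/103).
R1 ← R1 − 116/103·R3.
R2 ← R2 − 45/103·R3.
R4 ← R4 − 878/103·R3.
Row 4 reduces to 0 = -1, a contradiction. The system is inconsistent.

no solution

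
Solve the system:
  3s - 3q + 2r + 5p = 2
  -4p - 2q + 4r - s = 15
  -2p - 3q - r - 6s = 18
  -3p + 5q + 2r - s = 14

p = 2, q = 1, r = 5, s = -5

Row-reduce the augmented matrix:
R1 ← R1 / (5).
R2 ← R2 + 4·R1.
R3 ← R3 + 2·R1.
R4 ← R4 + 3·R1.
R2 ← R2 / (-22/5).
R1 ← R1 + 3/5·R2.
R3 ← R3 + 21/5·R2.
R4 ← R4 − 16/5·R2.
R3 ← R3 / (-61/11).
R1 ← R1 + 4/11·R3.
R2 ← R2 + 14/11·R3.
R4 ← R4 − 80/11·R3.
R4 ← R4 / (-380/61).
R1 ← R1 − 99/122·R4.
R2 ← R2 − 133/122·R4.
R3 ← R3 − 135/122·R4.
Reading off the reduced rows gives p = 2, q = 1, r = 5, s = -5.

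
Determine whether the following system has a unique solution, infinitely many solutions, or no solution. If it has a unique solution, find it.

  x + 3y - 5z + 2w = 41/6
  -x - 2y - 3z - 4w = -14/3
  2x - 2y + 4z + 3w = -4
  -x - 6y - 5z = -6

Row-reduce the augmented matrix:
R2 ← R2 + 1·R1.
R3 ← R3 − 2·R1.
R4 ← R4 + 1·R1.
R1 ← R1 − 3·R2.
R3 ← R3 + 8·R2.
R4 ← R4 + 3·R2.
R3 ← R3 / (-50).
R1 ← R1 − 19·R3.
R2 ← R2 + 8·R3.
R4 ← R4 + 34·R3.
R4 ← R4 / (189/25).
R1 ← R1 − 77/50·R4.
R2 ← R2 − 18/25·R4.
R3 ← R3 − 17/50·R4.
Reading off the reduced rows gives x = -4/3, y = 3/2, z = -1/3, w = 1.

x = -4/3, y = 3/2, z = -1/3, w = 1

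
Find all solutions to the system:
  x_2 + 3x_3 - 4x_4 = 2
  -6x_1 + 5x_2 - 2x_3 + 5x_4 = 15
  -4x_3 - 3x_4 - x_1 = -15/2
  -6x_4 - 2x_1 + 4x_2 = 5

x_1 = 1/2, x_2 = 3, x_3 = 1, x_4 = 1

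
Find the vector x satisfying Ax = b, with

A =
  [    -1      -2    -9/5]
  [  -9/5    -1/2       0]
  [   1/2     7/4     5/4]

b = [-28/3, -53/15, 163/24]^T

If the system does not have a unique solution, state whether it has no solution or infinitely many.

x_1 = 3/2, x_2 = 5/3, x_3 = 5/2

Row-reduce the augmented matrix:
R1 ← R1 / (-1).
R2 ← R2 + 9/5·R1.
R3 ← R3 − 1/2·R1.
R2 ← R2 / (31/10).
R1 ← R1 − 2·R2.
R3 ← R3 − 3/4·R2.
R3 ← R3 / (-269/620).
R1 ← R1 + 9/31·R3.
R2 ← R2 − 162/155·R3.
Reading off the reduced rows gives x_1 = 3/2, x_2 = 5/3, x_3 = 5/2.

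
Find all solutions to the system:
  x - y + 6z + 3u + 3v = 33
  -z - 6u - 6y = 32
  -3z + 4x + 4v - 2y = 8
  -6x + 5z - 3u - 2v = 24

infinitely many solutions

Row-reduce:
R3 ← R3 − 4·R1.
R4 ← R4 + 6·R1.
R2 ← R2 / (-6).
R1 ← R1 + 1·R2.
R3 ← R3 − 2·R2.
R4 ← R4 + 6·R2.
R3 ← R3 / (-82/3).
R1 ← R1 − 37/6·R3.
R2 ← R2 − 1/6·R3.
R4 ← R4 − 42·R3.
R4 ← R4 / (-21/41).
R1 ← R1 − 69/82·R4.
R2 ← R2 − 75/82·R4.
R3 ← R3 − 21/41·R4.
Rank is 4 with 5 unknowns, leaving v free.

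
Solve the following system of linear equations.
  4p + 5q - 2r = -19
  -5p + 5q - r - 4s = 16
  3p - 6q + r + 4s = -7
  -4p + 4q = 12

p = -4, q = -1, r = -1, s = 0

Row-reduce the augmented matrix:
R1 ← R1 / (4).
R2 ← R2 + 5·R1.
R3 ← R3 − 3·R1.
R4 ← R4 + 4·R1.
R2 ← R2 / (45/4).
R1 ← R1 − 5/4·R2.
R3 ← R3 + 39/4·R2.
R4 ← R4 − 9·R2.
R3 ← R3 / (-8/15).
R1 ← R1 + 1/9·R3.
R2 ← R2 + 14/45·R3.
R4 ← R4 − 4/5·R3.
R4 ← R4 / (4).
R1 ← R1 − 1/3·R4.
R2 ← R2 + 2/3·R4.
R3 ← R3 + 1·R4.
Reading off the reduced rows gives p = -4, q = -1, r = -1, s = 0.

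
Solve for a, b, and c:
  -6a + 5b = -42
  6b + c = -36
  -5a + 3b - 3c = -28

Row-reduce the augmented matrix:
R1 ← R1 / (-6).
R3 ← R3 + 5·R1.
R2 ← R2 / (6).
R1 ← R1 + 5/6·R2.
R3 ← R3 + 7/6·R2.
R3 ← R3 / (-101/36).
R1 ← R1 − 5/36·R3.
R2 ← R2 − 1/6·R3.
Reading off the reduced rows gives a = 2, b = -6, c = 0.

a = 2, b = -6, c = 0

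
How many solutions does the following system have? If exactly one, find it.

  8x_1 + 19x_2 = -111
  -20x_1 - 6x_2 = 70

Row-reduce the augmented matrix:
R1 ← R1 / (8).
R2 ← R2 + 20·R1.
R2 ← R2 / (83/2).
R1 ← R1 − 19/8·R2.
Reading off the reduced rows gives x_1 = -2, x_2 = -5.

x_1 = -2, x_2 = -5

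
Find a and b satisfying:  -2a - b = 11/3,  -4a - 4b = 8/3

a = -3, b = 7/3

Row-reduce the augmented matrix:
R1 ← R1 / (-2).
R2 ← R2 + 4·R1.
R2 ← R2 / (-2).
R1 ← R1 − 1/2·R2.
Reading off the reduced rows gives a = -3, b = 7/3.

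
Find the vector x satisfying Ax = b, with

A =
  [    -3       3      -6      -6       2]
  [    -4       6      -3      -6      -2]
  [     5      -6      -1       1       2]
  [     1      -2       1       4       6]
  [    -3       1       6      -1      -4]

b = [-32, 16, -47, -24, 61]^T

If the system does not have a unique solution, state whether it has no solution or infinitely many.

x_1 = -2, x_2 = 4, x_3 = 6, x_4 = 1, x_5 = -4

Row-reduce the augmented matrix:
R1 ← R1 / (-3).
R2 ← R2 + 4·R1.
R3 ← R3 − 5·R1.
R4 ← R4 − 1·R1.
R5 ← R5 + 3·R1.
R2 ← R2 / (2).
R1 ← R1 + 1·R2.
R3 ← R3 + 1·R2.
R4 ← R4 + 1·R2.
R5 ← R5 + 2·R2.
R3 ← R3 / (-17/2).
R1 ← R1 − 9/2·R3.
R2 ← R2 − 5/2·R3.
R4 ← R4 − 3/2·R3.
R5 ← R5 − 17·R3.
R4 ← R4 / (27/17).
R1 ← R1 + 21/17·R4.
R2 ← R2 + 23/17·R4.
R3 ← R3 − 16/17·R4.
R5 ← R5 + 9·R4.
R5 ← R5 / (206/9).
R1 ← R1 − 64/27·R5.
R2 ← R2 − 218/81·R5.
R3 ← R3 + 262/81·R5.
R4 ← R4 − 248/81·R5.
Reading off the reduced rows gives x_1 = -2, x_2 = 4, x_3 = 6, x_4 = 1, x_5 = -4.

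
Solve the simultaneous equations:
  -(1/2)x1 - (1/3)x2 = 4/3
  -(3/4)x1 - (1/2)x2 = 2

infinitely many solutions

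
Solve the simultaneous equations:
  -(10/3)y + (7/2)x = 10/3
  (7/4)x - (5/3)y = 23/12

Row-reduce:
R1 ← R1 / (7/2).
R2 ← R2 − 7/4·R1.
Row 2 reduces to 0 = 1/4, a contradiction. The system is inconsistent.

no solution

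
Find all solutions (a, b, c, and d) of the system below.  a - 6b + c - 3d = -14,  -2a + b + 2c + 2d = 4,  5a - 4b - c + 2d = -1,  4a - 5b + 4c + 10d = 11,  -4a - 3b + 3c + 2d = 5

no solution

Row-reduce:
R2 ← R2 + 2·R1.
R3 ← R3 − 5·R1.
R4 ← R4 − 4·R1.
R5 ← R5 + 4·R1.
R2 ← R2 / (-11).
R1 ← R1 + 6·R2.
R3 ← R3 − 26·R2.
R4 ← R4 − 19·R2.
R5 ← R5 + 27·R2.
R3 ← R3 / (38/11).
R1 ← R1 + 13/11·R3.
R2 ← R2 + 4/11·R3.
R4 ← R4 − 76/11·R3.
R5 ← R5 + 31/11·R3.
Swap R4 and R5.
R4 ← R4 / (227/38).
R1 ← R1 − 67/38·R4.
R2 ← R2 − 22/19·R4.
R3 ← R3 − 83/38·R4.
Row 5 reduces to 0 = 1, a contradiction. The system is inconsistent.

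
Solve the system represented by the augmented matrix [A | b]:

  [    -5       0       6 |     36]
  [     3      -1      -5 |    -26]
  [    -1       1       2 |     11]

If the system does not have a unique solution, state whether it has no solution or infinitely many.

x_1 = -6, x_2 = 3, x_3 = 1

Row-reduce the augmented matrix:
R1 ← R1 / (-5).
R2 ← R2 − 3·R1.
R3 ← R3 + 1·R1.
R2 ← R2 / (-1).
R3 ← R3 − 1·R2.
R3 ← R3 / (-3/5).
R1 ← R1 + 6/5·R3.
R2 ← R2 − 7/5·R3.
Reading off the reduced rows gives x_1 = -6, x_2 = 3, x_3 = 1.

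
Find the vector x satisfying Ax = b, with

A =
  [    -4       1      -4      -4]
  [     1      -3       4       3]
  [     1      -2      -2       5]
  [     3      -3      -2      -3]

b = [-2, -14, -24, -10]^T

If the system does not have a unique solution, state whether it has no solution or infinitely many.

x_1 = 2, x_2 = 6, x_3 = 2, x_4 = -2

Row-reduce the augmented matrix:
R1 ← R1 / (-4).
R2 ← R2 − 1·R1.
R3 ← R3 − 1·R1.
R4 ← R4 − 3·R1.
R2 ← R2 / (-11/4).
R1 ← R1 + 1/4·R2.
R3 ← R3 + 7/4·R2.
R4 ← R4 + 9/4·R2.
R3 ← R3 / (-54/11).
R1 ← R1 − 8/11·R3.
R2 ← R2 + 12/11·R3.
R4 ← R4 + 82/11·R3.
R4 ← R4 / (-106/9).
R1 ← R1 − 11/9·R4.
R2 ← R2 + 4/3·R4.
R3 ← R3 + 5/9·R4.
Reading off the reduced rows gives x_1 = 2, x_2 = 6, x_3 = 2, x_4 = -2.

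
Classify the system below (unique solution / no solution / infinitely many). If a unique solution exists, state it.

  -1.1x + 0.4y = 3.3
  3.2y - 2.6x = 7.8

Row-reduce the augmented matrix:
R1 ← R1 / (-11/10).
R2 ← R2 + 13/5·R1.
R2 ← R2 / (124/55).
R1 ← R1 + 4/11·R2.
Reading off the reduced rows gives x = -3, y = 0.

x = -3, y = 0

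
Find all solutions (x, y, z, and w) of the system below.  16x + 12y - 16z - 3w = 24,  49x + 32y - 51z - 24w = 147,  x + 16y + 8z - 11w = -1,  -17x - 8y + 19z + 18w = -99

infinitely many solutions

Row-reduce:
R1 ← R1 / (16).
R2 ← R2 − 49·R1.
R3 ← R3 − 1·R1.
R4 ← R4 + 17·R1.
R2 ← R2 / (-19/4).
R1 ← R1 − 3/4·R2.
R3 ← R3 − 61/4·R2.
R4 ← R4 − 19/4·R2.
R3 ← R3 / (49/19).
R1 ← R1 + 25/19·R3.
R2 ← R2 − 8/19·R3.
Rank is 3 with 4 unknowns, leaving w free.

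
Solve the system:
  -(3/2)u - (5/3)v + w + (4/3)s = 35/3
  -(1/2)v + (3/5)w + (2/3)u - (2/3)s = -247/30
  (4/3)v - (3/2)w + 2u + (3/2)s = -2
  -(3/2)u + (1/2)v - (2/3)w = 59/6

u = -6, v = 3, w = 1, s = 5

Row-reduce the augmented matrix:
R1 ← R1 / (-3/2).
R2 ← R2 − 2/3·R1.
R3 ← R3 − 2·R1.
R4 ← R4 + 3/2·R1.
R2 ← R2 / (-67/54).
R1 ← R1 − 10/9·R2.
R3 ← R3 + 8/9·R2.
R4 ← R4 − 13/6·R2.
R3 ← R3 / (-613/670).
R1 ← R1 − 18/67·R3.
R2 ← R2 + 282/335·R3.
R4 ← R4 − 158/1005·R3.
R4 ← R4 / (-4912/5517).
R1 ← R1 − 14/613·R4.
R2 ← R2 + 1842/613·R4.
R3 ← R3 + 6695/1839·R4.
Reading off the reduced rows gives u = -6, v = 3, w = 1, s = 5.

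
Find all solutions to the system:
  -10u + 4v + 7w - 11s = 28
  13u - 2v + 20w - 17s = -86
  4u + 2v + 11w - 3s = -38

infinitely many solutions

Row-reduce:
R1 ← R1 / (-10).
R2 ← R2 − 13·R1.
R3 ← R3 − 4·R1.
R2 ← R2 / (16/5).
R1 ← R1 + 2/5·R2.
R3 ← R3 − 18/5·R2.
R3 ← R3 / (-303/16).
R1 ← R1 − 47/16·R3.
R2 ← R2 − 291/32·R3.
Rank is 3 with 4 unknowns, leaving s free.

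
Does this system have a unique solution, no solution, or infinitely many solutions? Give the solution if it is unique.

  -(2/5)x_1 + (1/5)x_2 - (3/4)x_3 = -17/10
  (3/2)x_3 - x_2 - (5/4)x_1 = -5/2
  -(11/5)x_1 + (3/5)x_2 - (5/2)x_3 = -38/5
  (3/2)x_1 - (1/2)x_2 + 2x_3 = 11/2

Row-reduce the augmented matrix:
R1 ← R1 / (-2/5).
R2 ← R2 + 5/4·R1.
R3 ← R3 + 11/5·R1.
R4 ← R4 − 3/2·R1.
R2 ← R2 / (-13/8).
R1 ← R1 + 1/2·R2.
R3 ← R3 + 1/2·R2.
R4 ← R4 − 1/4·R2.
R3 ← R3 / (23/52).
R1 ← R1 − 9/13·R3.
R2 ← R2 + 123/52·R3.
R4 ← R4 + 23/104·R3.
R4 reduces to 0 = 0, so the extra equation is consistent.
Reading off the reduced rows gives x_1 = 2, x_2 = 3, x_3 = 2.

x_1 = 2, x_2 = 3, x_3 = 2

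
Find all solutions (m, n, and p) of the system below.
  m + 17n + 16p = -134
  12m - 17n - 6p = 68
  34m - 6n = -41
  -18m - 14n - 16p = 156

no solution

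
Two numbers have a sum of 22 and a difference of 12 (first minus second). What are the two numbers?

first number: 17, second number: 5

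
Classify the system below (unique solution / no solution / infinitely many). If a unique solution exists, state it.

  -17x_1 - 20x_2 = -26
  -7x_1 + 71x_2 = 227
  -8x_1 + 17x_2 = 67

x_1 = -2, x_2 = 3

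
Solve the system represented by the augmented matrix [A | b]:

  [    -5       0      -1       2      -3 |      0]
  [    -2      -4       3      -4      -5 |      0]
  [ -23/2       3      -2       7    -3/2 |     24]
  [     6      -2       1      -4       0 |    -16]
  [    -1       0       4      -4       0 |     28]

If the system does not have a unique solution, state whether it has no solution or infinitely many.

Row-reduce:
R1 ← R1 / (-5).
R2 ← R2 + 2·R1.
R3 ← R3 + 23/2·R1.
R4 ← R4 − 6·R1.
R5 ← R5 + 1·R1.
R2 ← R2 / (-4).
R3 ← R3 − 3·R2.
R4 ← R4 + 2·R2.
R3 ← R3 / (57/20).
R1 ← R1 − 1/5·R3.
R2 ← R2 + 17/20·R3.
R4 ← R4 + 19/10·R3.
R5 ← R5 − 21/5·R3.
Swap R4 and R5.
R4 ← R4 / (-50/19).
R1 ← R1 + 6/19·R4.
R2 ← R2 − 16/19·R4.
R3 ← R3 + 8/19·R4.
Rank is 4 with 5 unknowns, leaving x_5 free.

infinitely many solutions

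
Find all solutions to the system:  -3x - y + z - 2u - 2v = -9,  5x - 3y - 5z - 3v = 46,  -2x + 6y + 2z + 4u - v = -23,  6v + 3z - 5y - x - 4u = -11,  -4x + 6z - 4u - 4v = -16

Row-reduce the augmented matrix:
R1 ← R1 / (-3).
R2 ← R2 − 5·R1.
R3 ← R3 + 2·R1.
R4 ← R4 + 1·R1.
R5 ← R5 + 4·R1.
R2 ← R2 / (-14/3).
R1 ← R1 − 1/3·R2.
R3 ← R3 − 20/3·R2.
R4 ← R4 + 14/3·R2.
R5 ← R5 − 4/3·R2.
R3 ← R3 / (-24/7).
R1 ← R1 + 4/7·R3.
R2 ← R2 − 5/7·R3.
R4 ← R4 − 6·R3.
R5 ← R5 − 26/7·R3.
R1 ← R1 − 1/3·R4.
R2 ← R2 − 5/6·R4.
R3 ← R3 + 1/6·R4.
R5 ← R5 + 5/3·R4.
R5 ← R5 / (-49/3).
R1 ← R1 − 29/12·R5.
R2 ← R2 − 17/12·R5.
R3 ← R3 − 13/6·R5.
R4 ← R4 + 9/4·R5.
Reading off the reduced rows gives x = 5, y = -4, z = 0, u = 2, v = -3.

x = 5, y = -4, z = 0, u = 2, v = -3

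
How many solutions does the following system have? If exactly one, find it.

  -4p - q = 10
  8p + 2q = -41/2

no solution

Row-reduce:
R1 ← R1 / (-4).
R2 ← R2 − 8·R1.
Row 2 reduces to 0 = -1/2, a contradiction. The system is inconsistent.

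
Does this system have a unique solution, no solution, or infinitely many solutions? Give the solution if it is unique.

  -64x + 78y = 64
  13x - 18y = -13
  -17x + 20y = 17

Row-reduce the augmented matrix:
R1 ← R1 / (-64).
R2 ← R2 − 13·R1.
R3 ← R3 + 17·R1.
R2 ← R2 / (-69/32).
R1 ← R1 + 39/32·R2.
R3 ← R3 + 23/32·R2.
R3 reduces to 0 = 0, so the extra equation is consistent.
Reading off the reduced rows gives x = -1, y = 0.

x = -1, y = 0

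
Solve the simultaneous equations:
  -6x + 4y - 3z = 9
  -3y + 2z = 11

infinitely many solutions

Row-reduce:
R1 ← R1 / (-6).
R2 ← R2 / (-3).
R1 ← R1 + 2/3·R2.
Rank is 2 with 3 unknowns, leaving z free.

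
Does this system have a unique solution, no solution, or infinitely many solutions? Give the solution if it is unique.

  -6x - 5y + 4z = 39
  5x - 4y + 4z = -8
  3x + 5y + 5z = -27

Row-reduce the augmented matrix:
R1 ← R1 / (-6).
R2 ← R2 − 5·R1.
R3 ← R3 − 3·R1.
R2 ← R2 / (-49/6).
R1 ← R1 − 5/6·R2.
R3 ← R3 − 5/2·R2.
R3 ← R3 / (453/49).
R1 ← R1 − 4/49·R3.
R2 ← R2 + 44/49·R3.
Reading off the reduced rows gives x = -4, y = -3, z = 0.

x = -4, y = -3, z = 0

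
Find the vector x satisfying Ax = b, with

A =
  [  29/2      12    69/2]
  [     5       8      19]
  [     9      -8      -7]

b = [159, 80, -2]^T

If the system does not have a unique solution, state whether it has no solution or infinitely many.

infinitely many solutions

Row-reduce:
R1 ← R1 / (29/2).
R2 ← R2 − 5·R1.
R3 ← R3 − 9·R1.
R2 ← R2 / (112/29).
R1 ← R1 − 24/29·R2.
R3 ← R3 + 448/29·R2.
Rank is 2 with 3 unknowns, leaving x_3 free.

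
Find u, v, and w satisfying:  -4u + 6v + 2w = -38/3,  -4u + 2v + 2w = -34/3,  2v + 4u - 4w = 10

Row-reduce the augmented matrix:
R1 ← R1 / (-4).
R2 ← R2 + 4·R1.
R3 ← R3 − 4·R1.
R2 ← R2 / (-4).
R1 ← R1 + 3/2·R2.
R3 ← R3 − 8·R2.
R3 ← R3 / (-2).
R1 ← R1 + 1/2·R3.
Reading off the reduced rows gives u = 8/3, v = -1/3, w = 0.

u = 8/3, v = -1/3, w = 0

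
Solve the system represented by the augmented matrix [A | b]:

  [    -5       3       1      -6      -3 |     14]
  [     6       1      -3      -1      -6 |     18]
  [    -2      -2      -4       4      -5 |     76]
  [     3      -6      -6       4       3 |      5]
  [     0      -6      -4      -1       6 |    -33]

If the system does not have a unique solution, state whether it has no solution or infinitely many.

Row-reduce the augmented matrix:
R1 ← R1 / (-5).
R2 ← R2 − 6·R1.
R3 ← R3 + 2·R1.
R4 ← R4 − 3·R1.
R2 ← R2 / (23/5).
R1 ← R1 + 3/5·R2.
R3 ← R3 + 16/5·R2.
R4 ← R4 + 21/5·R2.
R5 ← R5 + 6·R2.
R3 ← R3 / (-130/23).
R1 ← R1 + 10/23·R3.
R2 ← R2 + 9/23·R3.
R4 ← R4 + 162/23·R3.
R5 ← R5 + 146/23·R3.
R4 ← R4 / (-517/65).
R1 ← R1 − 1/13·R4.
R2 ← R2 + 119/65·R4.
R3 ← R3 + 8/65·R4.
R5 ← R5 + 811/65·R4.
R5 ← R5 / (-1742/517).
R1 ← R1 − 107/517·R5.
R2 ← R2 + 2715/1034·R5.
R3 ← R3 − 1829/1034·R5.
R4 ← R4 + 357/517·R5.
Reading off the reduced rows gives x_1 = -5, x_2 = 2, x_3 = -5, x_4 = 5, x_5 = -6.

x_1 = -5, x_2 = 2, x_3 = -5, x_4 = 5, x_5 = -6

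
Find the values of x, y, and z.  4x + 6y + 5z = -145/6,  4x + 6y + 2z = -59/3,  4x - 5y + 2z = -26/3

Row-reduce the augmented matrix:
R1 ← R1 / (4).
R2 ← R2 − 4·R1.
R3 ← R3 − 4·R1.
Swap R2 and R3.
R2 ← R2 / (-11).
R1 ← R1 − 3/2·R2.
R3 ← R3 / (-3).
R1 ← R1 − 37/44·R3.
R2 ← R2 − 3/11·R3.
Reading off the reduced rows gives x = -8/3, y = -1, z = -3/2.

x = -8/3, y = -1, z = -3/2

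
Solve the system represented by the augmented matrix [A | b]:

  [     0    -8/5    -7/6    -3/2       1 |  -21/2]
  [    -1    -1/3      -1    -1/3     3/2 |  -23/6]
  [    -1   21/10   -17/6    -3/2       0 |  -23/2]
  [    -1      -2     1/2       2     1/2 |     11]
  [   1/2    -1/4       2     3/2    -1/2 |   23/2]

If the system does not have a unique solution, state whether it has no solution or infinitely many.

Row-reduce:
Swap R1 and R2.
R1 ← R1 / (-1).
R3 ← R3 + 1·R1.
R4 ← R4 + 1·R1.
R5 ← R5 − 1/2·R1.
R2 ← R2 / (-8/5).
R1 ← R1 − 1/3·R2.
R3 ← R3 − 73/30·R2.
R4 ← R4 + 5/3·R2.
R5 ← R5 + 5/12·R2.
R3 ← R3 / (-1039/288).
R1 ← R1 − 109/144·R3.
R2 ← R2 − 35/48·R3.
R4 ← R4 − 391/144·R3.
R5 ← R5 − 1039/576·R3.
R4 ← R4 / (2703/2078).
R1 ← R1 + 730/1039·R4.
R2 ← R2 − 250/1039·R4.
R3 ← R3 − 993/1039·R4.
Row 5 reduces to 0 = 1/2, a contradiction. The system is inconsistent.

no solution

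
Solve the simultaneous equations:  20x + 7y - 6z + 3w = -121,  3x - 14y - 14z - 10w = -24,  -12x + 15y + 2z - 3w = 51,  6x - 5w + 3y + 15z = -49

x = -6, y = -1, z = 0, w = 2

Row-reduce the augmented matrix:
R1 ← R1 / (20).
R2 ← R2 − 3·R1.
R3 ← R3 + 12·R1.
R4 ← R4 − 6·R1.
R2 ← R2 / (-301/20).
R1 ← R1 − 7/20·R2.
R3 ← R3 − 96/5·R2.
R4 ← R4 − 9/10·R2.
R3 ← R3 / (-5512/301).
R1 ← R1 + 26/43·R3.
R2 ← R2 − 262/301·R3.
R4 ← R4 − 4821/301·R3.
R4 ← R4 / (-53011/2756).
R1 ← R1 − 41/106·R4.
R2 ← R2 − 5/1378·R4.
R3 ← R3 − 2187/2756·R4.
Reading off the reduced rows gives x = -6, y = -1, z = 0, w = 2.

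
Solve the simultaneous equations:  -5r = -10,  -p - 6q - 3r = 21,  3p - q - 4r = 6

p = 3, q = -5, r = 2

Row-reduce the augmented matrix:
Swap R1 and R2.
R1 ← R1 / (-1).
R3 ← R3 − 3·R1.
Swap R2 and R3.
R2 ← R2 / (-19).
R1 ← R1 − 6·R2.
R3 ← R3 / (-5).
R1 ← R1 + 21/19·R3.
R2 ← R2 − 13/19·R3.
Reading off the reduced rows gives p = 3, q = -5, r = 2.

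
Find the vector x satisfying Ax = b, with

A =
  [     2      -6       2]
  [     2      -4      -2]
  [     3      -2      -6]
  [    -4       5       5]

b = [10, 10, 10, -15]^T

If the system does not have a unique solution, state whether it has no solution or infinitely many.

x_1 = 0, x_2 = -2, x_3 = -1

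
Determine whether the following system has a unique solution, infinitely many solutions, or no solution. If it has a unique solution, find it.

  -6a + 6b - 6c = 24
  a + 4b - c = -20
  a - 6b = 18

a = -6, b = -4, c = -2

Row-reduce the augmented matrix:
R1 ← R1 / (-6).
R2 ← R2 − 1·R1.
R3 ← R3 − 1·R1.
R2 ← R2 / (5).
R1 ← R1 + 1·R2.
R3 ← R3 + 5·R2.
R3 ← R3 / (-3).
R1 ← R1 − 3/5·R3.
R2 ← R2 + 2/5·R3.
Reading off the reduced rows gives a = -6, b = -4, c = -2.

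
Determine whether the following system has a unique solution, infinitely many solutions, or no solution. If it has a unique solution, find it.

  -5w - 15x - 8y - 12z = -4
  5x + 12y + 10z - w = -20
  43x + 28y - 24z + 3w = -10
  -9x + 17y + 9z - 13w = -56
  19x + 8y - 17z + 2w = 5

x = 1, y = -2, z = 0, w = 1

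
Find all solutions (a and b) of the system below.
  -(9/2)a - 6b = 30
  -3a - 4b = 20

infinitely many solutions

Row-reduce:
R1 ← R1 / (-9/2).
R2 ← R2 + 3·R1.
Rank is 1 with 2 unknowns, leaving b free.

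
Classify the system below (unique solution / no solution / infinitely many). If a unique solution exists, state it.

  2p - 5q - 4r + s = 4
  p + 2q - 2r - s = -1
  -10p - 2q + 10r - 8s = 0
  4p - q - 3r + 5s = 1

infinitely many solutions

Row-reduce:
R1 ← R1 / (2).
R2 ← R2 − 1·R1.
R3 ← R3 + 10·R1.
R4 ← R4 − 4·R1.
R2 ← R2 / (9/2).
R1 ← R1 + 5/2·R2.
R3 ← R3 + 27·R2.
R4 ← R4 − 9·R2.
R3 ← R3 / (-10).
R1 ← R1 + 2·R3.
R4 ← R4 − 5·R3.
Rank is 3 with 4 unknowns, leaving s free.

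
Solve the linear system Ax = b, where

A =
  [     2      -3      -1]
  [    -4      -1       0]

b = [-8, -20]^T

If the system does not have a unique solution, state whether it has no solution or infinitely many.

Row-reduce:
R1 ← R1 / (2).
R2 ← R2 + 4·R1.
R2 ← R2 / (-7).
R1 ← R1 + 3/2·R2.
Rank is 2 with 3 unknowns, leaving x_3 free.

infinitely many solutions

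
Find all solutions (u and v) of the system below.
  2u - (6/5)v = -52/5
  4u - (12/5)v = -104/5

Row-reduce:
R1 ← R1 / (2).
R2 ← R2 − 4·R1.
Rank is 1 with 2 unknowns, leaving v free.

infinitely many solutions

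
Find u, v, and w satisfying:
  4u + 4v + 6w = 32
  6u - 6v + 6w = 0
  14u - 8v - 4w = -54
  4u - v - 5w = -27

Row-reduce the augmented matrix:
R1 ← R1 / (4).
R2 ← R2 − 6·R1.
R3 ← R3 − 14·R1.
R4 ← R4 − 4·R1.
R2 ← R2 / (-12).
R1 ← R1 − 1·R2.
R3 ← R3 + 22·R2.
R4 ← R4 + 5·R2.
R3 ← R3 / (-39/2).
R1 ← R1 − 5/4·R3.
R2 ← R2 − 1/4·R3.
R4 ← R4 + 39/4·R3.
R4 reduces to 0 = 0, so the extra equation is consistent.
Reading off the reduced rows gives u = -1, v = 3, w = 4.

u = -1, v = 3, w = 4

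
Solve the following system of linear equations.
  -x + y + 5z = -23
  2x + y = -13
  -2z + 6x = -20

x = -5, y = -3, z = -5

Row-reduce the augmented matrix:
R1 ← R1 / (-1).
R2 ← R2 − 2·R1.
R3 ← R3 − 6·R1.
R2 ← R2 / (3).
R1 ← R1 + 1·R2.
R3 ← R3 − 6·R2.
R3 ← R3 / (8).
R1 ← R1 + 5/3·R3.
R2 ← R2 − 10/3·R3.
Reading off the reduced rows gives x = -5, y = -3, z = -5.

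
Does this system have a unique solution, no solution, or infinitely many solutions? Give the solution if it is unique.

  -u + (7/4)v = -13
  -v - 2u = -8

From equation 1: u = 13 + 7/4·v.
Substitute into equation 2 and solve: v = -4.
Then u = 6.

u = 6, v = -4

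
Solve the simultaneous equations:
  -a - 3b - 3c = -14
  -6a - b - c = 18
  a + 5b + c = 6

Row-reduce the augmented matrix:
R1 ← R1 / (-1).
R2 ← R2 + 6·R1.
R3 ← R3 − 1·R1.
R2 ← R2 / (17).
R1 ← R1 − 3·R2.
R3 ← R3 − 2·R2.
R3 ← R3 / (-4).
R2 ← R2 − 1·R3.
Reading off the reduced rows gives a = -4, b = 1, c = 5.

a = -4, b = 1, c = 5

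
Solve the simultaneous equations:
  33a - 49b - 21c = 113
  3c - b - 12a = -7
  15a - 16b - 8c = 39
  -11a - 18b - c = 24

Row-reduce:
R1 ← R1 / (33).
R2 ← R2 + 12·R1.
R3 ← R3 − 15·R1.
R4 ← R4 + 11·R1.
R2 ← R2 / (-207/11).
R1 ← R1 + 49/33·R2.
R3 ← R3 − 69/11·R2.
R4 ← R4 + 103/3·R2.
Swap R3 and R4.
R3 ← R3 / (95/207).
R1 ← R1 + 56/207·R3.
R2 ← R2 − 17/69·R3.
Row 4 reduces to 0 = -1, a contradiction. The system is inconsistent.

no solution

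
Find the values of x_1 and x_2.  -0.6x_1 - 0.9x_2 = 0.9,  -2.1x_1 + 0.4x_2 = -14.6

x_1 = 6, x_2 = -5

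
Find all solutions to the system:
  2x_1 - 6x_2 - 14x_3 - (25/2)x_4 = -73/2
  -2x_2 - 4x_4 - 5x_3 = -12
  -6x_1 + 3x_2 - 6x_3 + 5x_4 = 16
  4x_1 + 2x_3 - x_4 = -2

no solution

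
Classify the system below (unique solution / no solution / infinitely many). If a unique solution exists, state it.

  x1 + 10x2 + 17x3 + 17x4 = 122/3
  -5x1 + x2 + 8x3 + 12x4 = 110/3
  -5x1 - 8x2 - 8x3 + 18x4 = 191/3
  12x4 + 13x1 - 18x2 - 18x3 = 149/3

Row-reduce the augmented matrix:
R2 ← R2 + 5·R1.
R3 ← R3 + 5·R1.
R4 ← R4 − 13·R1.
R2 ← R2 / (51).
R1 ← R1 − 10·R2.
R3 ← R3 − 42·R2.
R4 ← R4 + 148·R2.
R3 ← R3 / (7/17).
R1 ← R1 + 21/17·R3.
R2 ← R2 − 31/17·R3.
R4 ← R4 − 525/17·R3.
R4 ← R4 / (-4984/3).
R1 ← R1 − 202/3·R4.
R2 ← R2 + 2110/21·R4.
R3 ← R3 − 393/7·R4.
Reading off the reduced rows gives x1 = -1/3, x2 = -1, x3 = 0, x4 = 3.

x1 = -1/3, x2 = -1, x3 = 0, x4 = 3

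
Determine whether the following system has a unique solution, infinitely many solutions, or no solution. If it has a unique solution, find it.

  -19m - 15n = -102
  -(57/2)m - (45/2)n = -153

infinitely many solutions

Row-reduce:
R1 ← R1 / (-19).
R2 ← R2 + 57/2·R1.
Rank is 1 with 2 unknowns, leaving n free.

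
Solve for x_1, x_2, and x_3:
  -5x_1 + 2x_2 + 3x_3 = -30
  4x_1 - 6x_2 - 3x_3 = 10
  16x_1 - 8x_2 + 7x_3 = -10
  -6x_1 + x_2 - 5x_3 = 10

x_1 = 4, x_2 = 4, x_3 = -6

Row-reduce the augmented matrix:
R1 ← R1 / (-5).
R2 ← R2 − 4·R1.
R3 ← R3 − 16·R1.
R4 ← R4 + 6·R1.
R2 ← R2 / (-22/5).
R1 ← R1 + 2/5·R2.
R3 ← R3 + 8/5·R2.
R4 ← R4 + 7/5·R2.
R3 ← R3 / (185/11).
R1 ← R1 + 6/11·R3.
R2 ← R2 − 3/22·R3.
R4 ← R4 + 185/22·R3.
R4 reduces to 0 = 0, so the extra equation is consistent.
Reading off the reduced rows gives x_1 = 4, x_2 = 4, x_3 = -6.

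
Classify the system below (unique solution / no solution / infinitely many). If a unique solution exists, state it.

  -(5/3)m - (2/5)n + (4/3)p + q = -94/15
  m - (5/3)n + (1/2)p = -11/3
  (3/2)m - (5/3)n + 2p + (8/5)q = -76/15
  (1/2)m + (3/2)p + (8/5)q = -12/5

no solution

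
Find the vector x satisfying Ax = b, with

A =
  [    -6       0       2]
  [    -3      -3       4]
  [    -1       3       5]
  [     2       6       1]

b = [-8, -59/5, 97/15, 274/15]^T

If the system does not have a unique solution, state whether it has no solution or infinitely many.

x_1 = 4/3, x_2 = 13/5, x_3 = 0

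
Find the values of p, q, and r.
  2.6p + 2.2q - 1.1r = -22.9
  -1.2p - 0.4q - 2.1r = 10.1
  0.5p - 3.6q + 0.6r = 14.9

Row-reduce the augmented matrix:
R1 ← R1 / (13/5).
R2 ← R2 + 6/5·R1.
R3 ← R3 − 1/2·R1.
R2 ← R2 / (8/13).
R1 ← R1 − 11/13·R2.
R3 ← R3 + 523/130·R2.
R3 ← R3 / (-12989/800).
R1 ← R1 − 253/80·R3.
R2 ← R2 + 339/80·R3.
Reading off the reduced rows gives p = -5, q = -5, r = -1.

p = -5, q = -5, r = -1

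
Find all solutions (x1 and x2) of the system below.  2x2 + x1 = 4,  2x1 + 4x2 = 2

Row-reduce:
R2 ← R2 − 2·R1.
Row 2 reduces to 0 = -6, a contradiction. The system is inconsistent.

no solution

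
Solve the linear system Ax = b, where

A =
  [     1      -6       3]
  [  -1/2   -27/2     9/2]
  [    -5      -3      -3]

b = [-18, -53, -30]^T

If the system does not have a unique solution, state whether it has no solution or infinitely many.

no solution

Row-reduce:
R2 ← R2 + 1/2·R1.
R3 ← R3 + 5·R1.
R2 ← R2 / (-33/2).
R1 ← R1 + 6·R2.
R3 ← R3 + 33·R2.
Row 3 reduces to 0 = 4, a contradiction. The system is inconsistent.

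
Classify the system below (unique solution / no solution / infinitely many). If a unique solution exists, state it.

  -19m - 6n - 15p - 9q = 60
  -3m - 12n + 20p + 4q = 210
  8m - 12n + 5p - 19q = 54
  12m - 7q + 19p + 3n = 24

m = -6, n = -6, p = 6, q = 0

Row-reduce the augmented matrix:
R1 ← R1 / (-19).
R2 ← R2 + 3·R1.
R3 ← R3 − 8·R1.
R4 ← R4 − 12·R1.
R2 ← R2 / (-210/19).
R1 ← R1 − 6/19·R2.
R3 ← R3 + 276/19·R2.
R4 ← R4 + 15/19·R2.
R3 ← R3 / (-215/7).
R1 ← R1 − 10/7·R3.
R2 ← R2 + 85/42·R3.
R4 ← R4 − 111/14·R3.
R4 ← R4 / (-22353/1075).
R1 ← R1 + 164/215·R4.
R2 ← R2 − 191/129·R4.
R3 ← R3 − 1047/1075·R4.
Reading off the reduced rows gives m = -6, n = -6, p = 6, q = 0.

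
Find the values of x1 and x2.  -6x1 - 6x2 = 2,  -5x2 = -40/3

x1 = -3, x2 = 8/3

Row-reduce the augmented matrix:
R1 ← R1 / (-6).
R2 ← R2 / (-5).
R1 ← R1 − 1·R2.
Reading off the reduced rows gives x1 = -3, x2 = 8/3.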